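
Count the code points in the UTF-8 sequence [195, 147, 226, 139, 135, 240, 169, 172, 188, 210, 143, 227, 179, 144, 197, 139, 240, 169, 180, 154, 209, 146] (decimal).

Byte at offset 0: 0xC3 = 11000011 → 2-byte char (#1). Advance 2.
Byte at offset 2: 0xE2 = 11100010 → 3-byte char (#2). Advance 3.
Byte at offset 5: 0xF0 = 11110000 → 4-byte char (#3). Advance 4.
Byte at offset 9: 0xD2 = 11010010 → 2-byte char (#4). Advance 2.
Byte at offset 11: 0xE3 = 11100011 → 3-byte char (#5). Advance 3.
Byte at offset 14: 0xC5 = 11000101 → 2-byte char (#6). Advance 2.
Byte at offset 16: 0xF0 = 11110000 → 4-byte char (#7). Advance 4.
Byte at offset 20: 0xD1 = 11010001 → 2-byte char (#8). Advance 2.
Reached end at offset 22 after 8 code points.

8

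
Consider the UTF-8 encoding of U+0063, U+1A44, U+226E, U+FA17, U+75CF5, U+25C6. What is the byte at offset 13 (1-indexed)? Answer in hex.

1-indexed offset 13 is 0-indexed offset 12.
U+0063 → 1-byte form 63 at offsets 0–0.
U+1A44 → 3-byte form E1 A9 84 at offsets 1–3.
U+226E → 3-byte form E2 89 AE at offsets 4–6.
U+FA17 → 3-byte form EF A8 97 at offsets 7–9.
U+75CF5 → 4-byte form F1 B5 B3 B5 at offsets 10–13.
Offset 12 falls in char 5's range; it's byte 3 of F1 B5 B3 B5 = 0xB3.

0xB3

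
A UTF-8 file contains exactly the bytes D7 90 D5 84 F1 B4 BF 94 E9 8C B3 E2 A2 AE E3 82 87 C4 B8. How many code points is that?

7

Byte at offset 0: 0xD7 = 11010111 → 2-byte char (#1). Advance 2.
Byte at offset 2: 0xD5 = 11010101 → 2-byte char (#2). Advance 2.
Byte at offset 4: 0xF1 = 11110001 → 4-byte char (#3). Advance 4.
Byte at offset 8: 0xE9 = 11101001 → 3-byte char (#4). Advance 3.
Byte at offset 11: 0xE2 = 11100010 → 3-byte char (#5). Advance 3.
Byte at offset 14: 0xE3 = 11100011 → 3-byte char (#6). Advance 3.
Byte at offset 17: 0xC4 = 11000100 → 2-byte char (#7). Advance 2.
Reached end at offset 19 after 7 code points.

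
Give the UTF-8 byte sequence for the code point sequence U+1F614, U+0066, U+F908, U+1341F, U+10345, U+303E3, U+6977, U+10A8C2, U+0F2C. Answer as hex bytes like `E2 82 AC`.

U+1F614: 4-byte form → F0 9F 98 94.
U+0066: 1-byte form → 66.
U+F908: 3-byte form → EF A4 88.
U+1341F: 4-byte form → F0 93 90 9F.
U+10345: 4-byte form → F0 90 8D 85.
U+303E3: 4-byte form → F0 B0 8F A3.
U+6977: 3-byte form → E6 A5 B7.
U+10A8C2: 4-byte form → F4 8A A3 82.
U+0F2C: 3-byte form → E0 BC AC.
Concatenated (30 bytes): F0 9F 98 94 66 EF A4 88 F0 93 90 9F F0 90 8D 85 F0 B0 8F A3 E6 A5 B7 F4 8A A3 82 E0 BC AC.

F0 9F 98 94 66 EF A4 88 F0 93 90 9F F0 90 8D 85 F0 B0 8F A3 E6 A5 B7 F4 8A A3 82 E0 BC AC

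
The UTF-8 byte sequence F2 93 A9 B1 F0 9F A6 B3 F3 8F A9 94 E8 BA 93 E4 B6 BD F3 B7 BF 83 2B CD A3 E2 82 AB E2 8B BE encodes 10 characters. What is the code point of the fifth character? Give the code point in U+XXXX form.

U+4DBD

Offset 0: leading byte 0xF2 = 11110010 → 4-byte char #1 = F2 93 A9 B1.
Offset 4: leading byte 0xF0 = 11110000 → 4-byte char #2 = F0 9F A6 B3.
Offset 8: leading byte 0xF3 = 11110011 → 4-byte char #3 = F3 8F A9 94.
Offset 12: leading byte 0xE8 = 11101000 → 3-byte char #4 = E8 BA 93.
Offset 15: leading byte 0xE4 = 11100100 → 3-byte char #5 = E4 B6 BD.
Leading byte 0xE4 = 11100100 matches 1110xxxx → 3-byte sequence.
Byte 1: 0xE4 = 11100100, payload 0100 (4 bits).
Byte 2: 0xB6 = 10110110 (10xxxxxx ✓), payload 110110.
Byte 3: 0xBD = 10111101 (10xxxxxx ✓), payload 111101.
Concatenate: 0100110110111101 = 0x4DBD (16 bits → U+4DBD).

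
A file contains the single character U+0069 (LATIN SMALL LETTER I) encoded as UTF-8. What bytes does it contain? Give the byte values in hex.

69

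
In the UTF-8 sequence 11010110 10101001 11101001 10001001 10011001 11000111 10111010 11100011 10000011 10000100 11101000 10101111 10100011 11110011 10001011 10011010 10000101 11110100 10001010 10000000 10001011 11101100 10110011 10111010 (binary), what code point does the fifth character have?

U+8BE3

Offset 0: leading byte 0xD6 = 11010110 → 2-byte char #1 = D6 A9.
Offset 2: leading byte 0xE9 = 11101001 → 3-byte char #2 = E9 89 99.
Offset 5: leading byte 0xC7 = 11000111 → 2-byte char #3 = C7 BA.
Offset 7: leading byte 0xE3 = 11100011 → 3-byte char #4 = E3 83 84.
Offset 10: leading byte 0xE8 = 11101000 → 3-byte char #5 = E8 AF A3.
Leading byte 0xE8 = 11101000 matches 1110xxxx → 3-byte sequence.
Byte 1: 0xE8 = 11101000, payload 1000 (4 bits).
Byte 2: 0xAF = 10101111 (10xxxxxx ✓), payload 101111.
Byte 3: 0xA3 = 10100011 (10xxxxxx ✓), payload 100011.
Concatenate: 1000101111100011 = 0x8BE3 (16 bits → U+8BE3).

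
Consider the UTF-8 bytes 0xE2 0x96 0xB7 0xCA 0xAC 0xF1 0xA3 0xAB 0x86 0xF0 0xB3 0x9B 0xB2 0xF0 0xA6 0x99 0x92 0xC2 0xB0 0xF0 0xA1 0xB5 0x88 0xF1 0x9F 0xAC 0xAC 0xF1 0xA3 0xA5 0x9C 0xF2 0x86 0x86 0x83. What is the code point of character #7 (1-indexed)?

U+21D48

Offset 0: leading byte 0xE2 = 11100010 → 3-byte char #1 = E2 96 B7.
Offset 3: leading byte 0xCA = 11001010 → 2-byte char #2 = CA AC.
Offset 5: leading byte 0xF1 = 11110001 → 4-byte char #3 = F1 A3 AB 86.
Offset 9: leading byte 0xF0 = 11110000 → 4-byte char #4 = F0 B3 9B B2.
Offset 13: leading byte 0xF0 = 11110000 → 4-byte char #5 = F0 A6 99 92.
Offset 17: leading byte 0xC2 = 11000010 → 2-byte char #6 = C2 B0.
Offset 19: leading byte 0xF0 = 11110000 → 4-byte char #7 = F0 A1 B5 88.
Leading byte 0xF0 = 11110000 matches 11110xxx → 4-byte sequence.
Byte 1: 0xF0 = 11110000, payload 000 (3 bits).
Byte 2: 0xA1 = 10100001 (10xxxxxx ✓), payload 100001.
Byte 3: 0xB5 = 10110101 (10xxxxxx ✓), payload 110101.
Byte 4: 0x88 = 10001000 (10xxxxxx ✓), payload 001000.
Concatenate: 000100001110101001000 = 0x21D48 (21 bits → U+21D48).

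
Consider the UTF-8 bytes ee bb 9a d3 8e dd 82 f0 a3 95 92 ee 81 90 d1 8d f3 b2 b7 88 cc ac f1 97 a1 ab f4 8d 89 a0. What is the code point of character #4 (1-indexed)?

Offset 0: leading byte 0xEE = 11101110 → 3-byte char #1 = EE BB 9A.
Offset 3: leading byte 0xD3 = 11010011 → 2-byte char #2 = D3 8E.
Offset 5: leading byte 0xDD = 11011101 → 2-byte char #3 = DD 82.
Offset 7: leading byte 0xF0 = 11110000 → 4-byte char #4 = F0 A3 95 92.
Leading byte 0xF0 = 11110000 matches 11110xxx → 4-byte sequence.
Byte 1: 0xF0 = 11110000, payload 000 (3 bits).
Byte 2: 0xA3 = 10100011 (10xxxxxx ✓), payload 100011.
Byte 3: 0x95 = 10010101 (10xxxxxx ✓), payload 010101.
Byte 4: 0x92 = 10010010 (10xxxxxx ✓), payload 010010.
Concatenate: 000100011010101010010 = 0x23552 (21 bits → U+23552).

U+23552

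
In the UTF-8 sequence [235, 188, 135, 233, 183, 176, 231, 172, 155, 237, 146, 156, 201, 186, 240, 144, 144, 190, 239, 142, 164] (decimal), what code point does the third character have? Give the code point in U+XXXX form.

Offset 0: leading byte 0xEB = 11101011 → 3-byte char #1 = EB BC 87.
Offset 3: leading byte 0xE9 = 11101001 → 3-byte char #2 = E9 B7 B0.
Offset 6: leading byte 0xE7 = 11100111 → 3-byte char #3 = E7 AC 9B.
Leading byte 0xE7 = 11100111 matches 1110xxxx → 3-byte sequence.
Byte 1: 0xE7 = 11100111, payload 0111 (4 bits).
Byte 2: 0xAC = 10101100 (10xxxxxx ✓), payload 101100.
Byte 3: 0x9B = 10011011 (10xxxxxx ✓), payload 011011.
Concatenate: 0111101100011011 = 0x7B1B (16 bits → U+7B1B).

U+7B1B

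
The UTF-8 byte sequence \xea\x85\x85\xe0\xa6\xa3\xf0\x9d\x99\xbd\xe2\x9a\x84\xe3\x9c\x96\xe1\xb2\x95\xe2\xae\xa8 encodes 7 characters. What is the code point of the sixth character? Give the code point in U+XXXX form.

Offset 0: leading byte 0xEA = 11101010 → 3-byte char #1 = EA 85 85.
Offset 3: leading byte 0xE0 = 11100000 → 3-byte char #2 = E0 A6 A3.
Offset 6: leading byte 0xF0 = 11110000 → 4-byte char #3 = F0 9D 99 BD.
Offset 10: leading byte 0xE2 = 11100010 → 3-byte char #4 = E2 9A 84.
Offset 13: leading byte 0xE3 = 11100011 → 3-byte char #5 = E3 9C 96.
Offset 16: leading byte 0xE1 = 11100001 → 3-byte char #6 = E1 B2 95.
Leading byte 0xE1 = 11100001 matches 1110xxxx → 3-byte sequence.
Byte 1: 0xE1 = 11100001, payload 0001 (4 bits).
Byte 2: 0xB2 = 10110010 (10xxxxxx ✓), payload 110010.
Byte 3: 0x95 = 10010101 (10xxxxxx ✓), payload 010101.
Concatenate: 0001110010010101 = 0x1C95 (16 bits → U+1C95).

U+1C95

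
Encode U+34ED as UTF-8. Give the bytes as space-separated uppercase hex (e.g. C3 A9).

E3 93 AD

U+34ED = 0x34ED = 13549 decimal. In range U+0800–U+FFFF → 3-byte form: 1110xxxx 10xxxxxx 10xxxxxx.
Binary (16 bits): 0011010011101101.
Split 4+6+6: 0011 | 010011 | 101101.
Byte 1: 11100011 = 0xE3.
Byte 2: 10010011 = 0x93.
Byte 3: 10101101 = 0xAD.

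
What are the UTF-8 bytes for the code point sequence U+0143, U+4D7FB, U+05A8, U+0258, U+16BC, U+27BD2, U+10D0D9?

C5 83 F1 8D 9F BB D6 A8 C9 98 E1 9A BC F0 A7 AF 92 F4 8D 83 99

U+0143: 2-byte form → C5 83.
U+4D7FB: 4-byte form → F1 8D 9F BB.
U+05A8: 2-byte form → D6 A8.
U+0258: 2-byte form → C9 98.
U+16BC: 3-byte form → E1 9A BC.
U+27BD2: 4-byte form → F0 A7 AF 92.
U+10D0D9: 4-byte form → F4 8D 83 99.
Concatenated (21 bytes): C5 83 F1 8D 9F BB D6 A8 C9 98 E1 9A BC F0 A7 AF 92 F4 8D 83 99.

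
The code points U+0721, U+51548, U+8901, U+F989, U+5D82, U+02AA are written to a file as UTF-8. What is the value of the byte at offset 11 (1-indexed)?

0xA6

1-indexed offset 11 is 0-indexed offset 10.
U+0721 → 2-byte form DC A1 at offsets 0–1.
U+51548 → 4-byte form F1 91 95 88 at offsets 2–5.
U+8901 → 3-byte form E8 A4 81 at offsets 6–8.
U+F989 → 3-byte form EF A6 89 at offsets 9–11.
Offset 10 falls in char 4's range; it's byte 2 of EF A6 89 = 0xA6.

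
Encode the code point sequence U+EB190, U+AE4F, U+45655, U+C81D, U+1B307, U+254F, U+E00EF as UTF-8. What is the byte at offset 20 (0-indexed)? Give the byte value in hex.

U+EB190 → 4-byte form F3 AB 86 90 at offsets 0–3.
U+AE4F → 3-byte form EA B9 8F at offsets 4–6.
U+45655 → 4-byte form F1 85 99 95 at offsets 7–10.
U+C81D → 3-byte form EC A0 9D at offsets 11–13.
U+1B307 → 4-byte form F0 9B 8C 87 at offsets 14–17.
U+254F → 3-byte form E2 95 8F at offsets 18–20.
Offset 20 falls in char 6's range; it's byte 3 of E2 95 8F = 0x8F.

0x8F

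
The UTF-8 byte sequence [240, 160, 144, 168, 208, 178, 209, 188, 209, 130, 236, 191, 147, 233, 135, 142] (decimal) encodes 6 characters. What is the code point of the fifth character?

U+CFD3

Offset 0: leading byte 0xF0 = 11110000 → 4-byte char #1 = F0 A0 90 A8.
Offset 4: leading byte 0xD0 = 11010000 → 2-byte char #2 = D0 B2.
Offset 6: leading byte 0xD1 = 11010001 → 2-byte char #3 = D1 BC.
Offset 8: leading byte 0xD1 = 11010001 → 2-byte char #4 = D1 82.
Offset 10: leading byte 0xEC = 11101100 → 3-byte char #5 = EC BF 93.
Leading byte 0xEC = 11101100 matches 1110xxxx → 3-byte sequence.
Byte 1: 0xEC = 11101100, payload 1100 (4 bits).
Byte 2: 0xBF = 10111111 (10xxxxxx ✓), payload 111111.
Byte 3: 0x93 = 10010011 (10xxxxxx ✓), payload 010011.
Concatenate: 1100111111010011 = 0xCFD3 (16 bits → U+CFD3).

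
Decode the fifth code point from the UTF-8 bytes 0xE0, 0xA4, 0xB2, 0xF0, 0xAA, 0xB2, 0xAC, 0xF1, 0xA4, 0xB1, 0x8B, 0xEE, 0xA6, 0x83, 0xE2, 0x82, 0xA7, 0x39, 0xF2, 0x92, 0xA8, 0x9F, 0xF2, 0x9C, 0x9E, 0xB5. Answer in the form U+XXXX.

U+20A7

Offset 0: leading byte 0xE0 = 11100000 → 3-byte char #1 = E0 A4 B2.
Offset 3: leading byte 0xF0 = 11110000 → 4-byte char #2 = F0 AA B2 AC.
Offset 7: leading byte 0xF1 = 11110001 → 4-byte char #3 = F1 A4 B1 8B.
Offset 11: leading byte 0xEE = 11101110 → 3-byte char #4 = EE A6 83.
Offset 14: leading byte 0xE2 = 11100010 → 3-byte char #5 = E2 82 A7.
Leading byte 0xE2 = 11100010 matches 1110xxxx → 3-byte sequence.
Byte 1: 0xE2 = 11100010, payload 0010 (4 bits).
Byte 2: 0x82 = 10000010 (10xxxxxx ✓), payload 000010.
Byte 3: 0xA7 = 10100111 (10xxxxxx ✓), payload 100111.
Concatenate: 0010000010100111 = 0x20A7 (16 bits → U+20A7).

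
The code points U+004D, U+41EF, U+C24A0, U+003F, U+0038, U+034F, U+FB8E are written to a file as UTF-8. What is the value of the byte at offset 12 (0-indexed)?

0xEF

U+004D → 1-byte form 4D at offsets 0–0.
U+41EF → 3-byte form E4 87 AF at offsets 1–3.
U+C24A0 → 4-byte form F3 82 92 A0 at offsets 4–7.
U+003F → 1-byte form 3F at offsets 8–8.
U+0038 → 1-byte form 38 at offsets 9–9.
U+034F → 2-byte form CD 8F at offsets 10–11.
U+FB8E → 3-byte form EF AE 8E at offsets 12–14.
Offset 12 falls in char 7's range; it's byte 1 of EF AE 8E = 0xEF.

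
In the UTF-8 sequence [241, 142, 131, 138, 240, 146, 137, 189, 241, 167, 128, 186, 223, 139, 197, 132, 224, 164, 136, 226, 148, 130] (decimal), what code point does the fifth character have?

U+0144

Offset 0: leading byte 0xF1 = 11110001 → 4-byte char #1 = F1 8E 83 8A.
Offset 4: leading byte 0xF0 = 11110000 → 4-byte char #2 = F0 92 89 BD.
Offset 8: leading byte 0xF1 = 11110001 → 4-byte char #3 = F1 A7 80 BA.
Offset 12: leading byte 0xDF = 11011111 → 2-byte char #4 = DF 8B.
Offset 14: leading byte 0xC5 = 11000101 → 2-byte char #5 = C5 84.
Leading byte 0xC5 = 11000101 matches 110xxxxx → 2-byte sequence.
Byte 1: 0xC5 = 11000101, payload 00101 (5 bits).
Byte 2: 0x84 = 10000100 (10xxxxxx ✓), payload 000100.
Concatenate: 00101000100 = 0x144 (11 bits → U+0144).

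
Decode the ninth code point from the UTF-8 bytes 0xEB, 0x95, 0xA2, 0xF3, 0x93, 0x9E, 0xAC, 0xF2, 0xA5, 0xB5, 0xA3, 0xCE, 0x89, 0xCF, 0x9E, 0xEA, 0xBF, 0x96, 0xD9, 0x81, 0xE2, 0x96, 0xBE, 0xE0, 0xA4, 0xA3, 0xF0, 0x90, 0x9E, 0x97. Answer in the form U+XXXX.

U+0923

Offset 0: leading byte 0xEB = 11101011 → 3-byte char #1 = EB 95 A2.
Offset 3: leading byte 0xF3 = 11110011 → 4-byte char #2 = F3 93 9E AC.
Offset 7: leading byte 0xF2 = 11110010 → 4-byte char #3 = F2 A5 B5 A3.
Offset 11: leading byte 0xCE = 11001110 → 2-byte char #4 = CE 89.
Offset 13: leading byte 0xCF = 11001111 → 2-byte char #5 = CF 9E.
Offset 15: leading byte 0xEA = 11101010 → 3-byte char #6 = EA BF 96.
Offset 18: leading byte 0xD9 = 11011001 → 2-byte char #7 = D9 81.
Offset 20: leading byte 0xE2 = 11100010 → 3-byte char #8 = E2 96 BE.
Offset 23: leading byte 0xE0 = 11100000 → 3-byte char #9 = E0 A4 A3.
Leading byte 0xE0 = 11100000 matches 1110xxxx → 3-byte sequence.
Byte 1: 0xE0 = 11100000, payload 0000 (4 bits).
Byte 2: 0xA4 = 10100100 (10xxxxxx ✓), payload 100100.
Byte 3: 0xA3 = 10100011 (10xxxxxx ✓), payload 100011.
Concatenate: 0000100100100011 = 0x923 (16 bits → U+0923).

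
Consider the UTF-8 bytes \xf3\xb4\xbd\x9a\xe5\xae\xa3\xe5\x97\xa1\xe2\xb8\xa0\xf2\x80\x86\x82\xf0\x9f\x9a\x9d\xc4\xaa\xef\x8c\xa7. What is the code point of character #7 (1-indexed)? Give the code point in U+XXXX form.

Offset 0: leading byte 0xF3 = 11110011 → 4-byte char #1 = F3 B4 BD 9A.
Offset 4: leading byte 0xE5 = 11100101 → 3-byte char #2 = E5 AE A3.
Offset 7: leading byte 0xE5 = 11100101 → 3-byte char #3 = E5 97 A1.
Offset 10: leading byte 0xE2 = 11100010 → 3-byte char #4 = E2 B8 A0.
Offset 13: leading byte 0xF2 = 11110010 → 4-byte char #5 = F2 80 86 82.
Offset 17: leading byte 0xF0 = 11110000 → 4-byte char #6 = F0 9F 9A 9D.
Offset 21: leading byte 0xC4 = 11000100 → 2-byte char #7 = C4 AA.
Leading byte 0xC4 = 11000100 matches 110xxxxx → 2-byte sequence.
Byte 1: 0xC4 = 11000100, payload 00100 (5 bits).
Byte 2: 0xAA = 10101010 (10xxxxxx ✓), payload 101010.
Concatenate: 00100101010 = 0x12A (11 bits → U+012A).

U+012A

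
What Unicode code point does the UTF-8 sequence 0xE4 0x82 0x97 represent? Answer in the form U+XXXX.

Leading byte 0xE4 = 11100100 matches 1110xxxx → 3-byte sequence.
Byte 1: 0xE4 = 11100100, payload 0100 (4 bits).
Byte 2: 0x82 = 10000010 (10xxxxxx ✓), payload 000010.
Byte 3: 0x97 = 10010111 (10xxxxxx ✓), payload 010111.
Concatenate: 0100000010010111 = 0x4097 (16 bits → U+4097).

U+4097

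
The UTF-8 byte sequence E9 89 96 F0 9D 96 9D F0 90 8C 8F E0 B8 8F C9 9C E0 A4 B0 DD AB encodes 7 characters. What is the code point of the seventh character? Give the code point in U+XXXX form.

U+076B

Offset 0: leading byte 0xE9 = 11101001 → 3-byte char #1 = E9 89 96.
Offset 3: leading byte 0xF0 = 11110000 → 4-byte char #2 = F0 9D 96 9D.
Offset 7: leading byte 0xF0 = 11110000 → 4-byte char #3 = F0 90 8C 8F.
Offset 11: leading byte 0xE0 = 11100000 → 3-byte char #4 = E0 B8 8F.
Offset 14: leading byte 0xC9 = 11001001 → 2-byte char #5 = C9 9C.
Offset 16: leading byte 0xE0 = 11100000 → 3-byte char #6 = E0 A4 B0.
Offset 19: leading byte 0xDD = 11011101 → 2-byte char #7 = DD AB.
Leading byte 0xDD = 11011101 matches 110xxxxx → 2-byte sequence.
Byte 1: 0xDD = 11011101, payload 11101 (5 bits).
Byte 2: 0xAB = 10101011 (10xxxxxx ✓), payload 101011.
Concatenate: 11101101011 = 0x76B (11 bits → U+076B).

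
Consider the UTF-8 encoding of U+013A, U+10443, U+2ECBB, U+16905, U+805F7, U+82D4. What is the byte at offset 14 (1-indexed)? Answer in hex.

1-indexed offset 14 is 0-indexed offset 13.
U+013A → 2-byte form C4 BA at offsets 0–1.
U+10443 → 4-byte form F0 90 91 83 at offsets 2–5.
U+2ECBB → 4-byte form F0 AE B2 BB at offsets 6–9.
U+16905 → 4-byte form F0 96 A4 85 at offsets 10–13.
Offset 13 falls in char 4's range; it's byte 4 of F0 96 A4 85 = 0x85.

0x85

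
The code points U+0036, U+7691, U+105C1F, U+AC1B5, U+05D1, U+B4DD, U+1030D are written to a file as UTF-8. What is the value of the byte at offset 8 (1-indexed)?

1-indexed offset 8 is 0-indexed offset 7.
U+0036 → 1-byte form 36 at offsets 0–0.
U+7691 → 3-byte form E7 9A 91 at offsets 1–3.
U+105C1F → 4-byte form F4 85 B0 9F at offsets 4–7.
Offset 7 falls in char 3's range; it's byte 4 of F4 85 B0 9F = 0x9F.

0x9F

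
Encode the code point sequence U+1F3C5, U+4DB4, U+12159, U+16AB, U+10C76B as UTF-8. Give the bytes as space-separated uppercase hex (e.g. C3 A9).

U+1F3C5: 4-byte form → F0 9F 8F 85.
U+4DB4: 3-byte form → E4 B6 B4.
U+12159: 4-byte form → F0 92 85 99.
U+16AB: 3-byte form → E1 9A AB.
U+10C76B: 4-byte form → F4 8C 9D AB.
Concatenated (18 bytes): F0 9F 8F 85 E4 B6 B4 F0 92 85 99 E1 9A AB F4 8C 9D AB.

F0 9F 8F 85 E4 B6 B4 F0 92 85 99 E1 9A AB F4 8C 9D AB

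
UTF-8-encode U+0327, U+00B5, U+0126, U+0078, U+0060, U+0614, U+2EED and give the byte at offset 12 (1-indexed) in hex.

0xBB

1-indexed offset 12 is 0-indexed offset 11.
U+0327 → 2-byte form CC A7 at offsets 0–1.
U+00B5 → 2-byte form C2 B5 at offsets 2–3.
U+0126 → 2-byte form C4 A6 at offsets 4–5.
U+0078 → 1-byte form 78 at offsets 6–6.
U+0060 → 1-byte form 60 at offsets 7–7.
U+0614 → 2-byte form D8 94 at offsets 8–9.
U+2EED → 3-byte form E2 BB AD at offsets 10–12.
Offset 11 falls in char 7's range; it's byte 2 of E2 BB AD = 0xBB.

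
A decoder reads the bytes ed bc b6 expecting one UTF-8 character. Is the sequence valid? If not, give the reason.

invalid (encodes a surrogate (U+D800–U+DFFF))

Structurally a 3-byte sequence; payload = 0xDF36.
But 0xDF36 is in U+D800–U+DFFF, the surrogate range. Surrogates are not Unicode scalar values and are forbidden in UTF-8.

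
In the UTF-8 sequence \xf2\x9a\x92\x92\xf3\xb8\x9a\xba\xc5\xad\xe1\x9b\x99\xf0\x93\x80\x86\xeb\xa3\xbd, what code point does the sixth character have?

Offset 0: leading byte 0xF2 = 11110010 → 4-byte char #1 = F2 9A 92 92.
Offset 4: leading byte 0xF3 = 11110011 → 4-byte char #2 = F3 B8 9A BA.
Offset 8: leading byte 0xC5 = 11000101 → 2-byte char #3 = C5 AD.
Offset 10: leading byte 0xE1 = 11100001 → 3-byte char #4 = E1 9B 99.
Offset 13: leading byte 0xF0 = 11110000 → 4-byte char #5 = F0 93 80 86.
Offset 17: leading byte 0xEB = 11101011 → 3-byte char #6 = EB A3 BD.
Leading byte 0xEB = 11101011 matches 1110xxxx → 3-byte sequence.
Byte 1: 0xEB = 11101011, payload 1011 (4 bits).
Byte 2: 0xA3 = 10100011 (10xxxxxx ✓), payload 100011.
Byte 3: 0xBD = 10111101 (10xxxxxx ✓), payload 111101.
Concatenate: 1011100011111101 = 0xB8FD (16 bits → U+B8FD).

U+B8FD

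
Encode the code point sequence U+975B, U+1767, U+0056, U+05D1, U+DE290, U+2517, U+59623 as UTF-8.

E9 9D 9B E1 9D A7 56 D7 91 F3 9E 8A 90 E2 94 97 F1 99 98 A3

U+975B: 3-byte form → E9 9D 9B.
U+1767: 3-byte form → E1 9D A7.
U+0056: 1-byte form → 56.
U+05D1: 2-byte form → D7 91.
U+DE290: 4-byte form → F3 9E 8A 90.
U+2517: 3-byte form → E2 94 97.
U+59623: 4-byte form → F1 99 98 A3.
Concatenated (20 bytes): E9 9D 9B E1 9D A7 56 D7 91 F3 9E 8A 90 E2 94 97 F1 99 98 A3.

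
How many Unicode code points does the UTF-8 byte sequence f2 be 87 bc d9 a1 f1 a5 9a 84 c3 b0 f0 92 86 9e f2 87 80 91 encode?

6

Byte at offset 0: 0xF2 = 11110010 → 4-byte char (#1). Advance 4.
Byte at offset 4: 0xD9 = 11011001 → 2-byte char (#2). Advance 2.
Byte at offset 6: 0xF1 = 11110001 → 4-byte char (#3). Advance 4.
Byte at offset 10: 0xC3 = 11000011 → 2-byte char (#4). Advance 2.
Byte at offset 12: 0xF0 = 11110000 → 4-byte char (#5). Advance 4.
Byte at offset 16: 0xF2 = 11110010 → 4-byte char (#6). Advance 4.
Reached end at offset 20 after 6 code points.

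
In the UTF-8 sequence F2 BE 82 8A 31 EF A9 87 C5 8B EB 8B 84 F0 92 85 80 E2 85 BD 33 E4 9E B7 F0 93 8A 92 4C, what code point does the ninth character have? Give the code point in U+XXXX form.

U+47B7

Offset 0: leading byte 0xF2 = 11110010 → 4-byte char #1 = F2 BE 82 8A.
Offset 4: leading byte 0x31 = 00110001 → 1-byte char #2 = 31.
Offset 5: leading byte 0xEF = 11101111 → 3-byte char #3 = EF A9 87.
Offset 8: leading byte 0xC5 = 11000101 → 2-byte char #4 = C5 8B.
Offset 10: leading byte 0xEB = 11101011 → 3-byte char #5 = EB 8B 84.
Offset 13: leading byte 0xF0 = 11110000 → 4-byte char #6 = F0 92 85 80.
Offset 17: leading byte 0xE2 = 11100010 → 3-byte char #7 = E2 85 BD.
Offset 20: leading byte 0x33 = 00110011 → 1-byte char #8 = 33.
Offset 21: leading byte 0xE4 = 11100100 → 3-byte char #9 = E4 9E B7.
Leading byte 0xE4 = 11100100 matches 1110xxxx → 3-byte sequence.
Byte 1: 0xE4 = 11100100, payload 0100 (4 bits).
Byte 2: 0x9E = 10011110 (10xxxxxx ✓), payload 011110.
Byte 3: 0xB7 = 10110111 (10xxxxxx ✓), payload 110111.
Concatenate: 0100011110110111 = 0x47B7 (16 bits → U+47B7).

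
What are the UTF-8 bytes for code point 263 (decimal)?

C4 87

U+0107 = 0x107 = 263 decimal. In range U+0080–U+07FF → 2-byte form: 110xxxxx 10xxxxxx.
Binary (11 bits): 00100000111.
Split 5+6: 00100 | 000111.
Byte 1: 11000100 = 0xC4.
Byte 2: 10000111 = 0x87.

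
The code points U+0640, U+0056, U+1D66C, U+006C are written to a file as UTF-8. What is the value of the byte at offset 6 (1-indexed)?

0x99

1-indexed offset 6 is 0-indexed offset 5.
U+0640 → 2-byte form D9 80 at offsets 0–1.
U+0056 → 1-byte form 56 at offsets 2–2.
U+1D66C → 4-byte form F0 9D 99 AC at offsets 3–6.
Offset 5 falls in char 3's range; it's byte 3 of F0 9D 99 AC = 0x99.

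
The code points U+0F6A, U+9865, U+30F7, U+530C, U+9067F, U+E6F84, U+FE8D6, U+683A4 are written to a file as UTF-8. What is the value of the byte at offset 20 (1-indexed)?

0x84

1-indexed offset 20 is 0-indexed offset 19.
U+0F6A → 3-byte form E0 BD AA at offsets 0–2.
U+9865 → 3-byte form E9 A1 A5 at offsets 3–5.
U+30F7 → 3-byte form E3 83 B7 at offsets 6–8.
U+530C → 3-byte form E5 8C 8C at offsets 9–11.
U+9067F → 4-byte form F2 90 99 BF at offsets 12–15.
U+E6F84 → 4-byte form F3 A6 BE 84 at offsets 16–19.
Offset 19 falls in char 6's range; it's byte 4 of F3 A6 BE 84 = 0x84.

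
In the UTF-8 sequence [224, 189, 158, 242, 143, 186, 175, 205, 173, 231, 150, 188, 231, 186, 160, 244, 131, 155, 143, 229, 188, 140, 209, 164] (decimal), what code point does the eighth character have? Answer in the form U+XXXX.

Offset 0: leading byte 0xE0 = 11100000 → 3-byte char #1 = E0 BD 9E.
Offset 3: leading byte 0xF2 = 11110010 → 4-byte char #2 = F2 8F BA AF.
Offset 7: leading byte 0xCD = 11001101 → 2-byte char #3 = CD AD.
Offset 9: leading byte 0xE7 = 11100111 → 3-byte char #4 = E7 96 BC.
Offset 12: leading byte 0xE7 = 11100111 → 3-byte char #5 = E7 BA A0.
Offset 15: leading byte 0xF4 = 11110100 → 4-byte char #6 = F4 83 9B 8F.
Offset 19: leading byte 0xE5 = 11100101 → 3-byte char #7 = E5 BC 8C.
Offset 22: leading byte 0xD1 = 11010001 → 2-byte char #8 = D1 A4.
Leading byte 0xD1 = 11010001 matches 110xxxxx → 2-byte sequence.
Byte 1: 0xD1 = 11010001, payload 10001 (5 bits).
Byte 2: 0xA4 = 10100100 (10xxxxxx ✓), payload 100100.
Concatenate: 10001100100 = 0x464 (11 bits → U+0464).

U+0464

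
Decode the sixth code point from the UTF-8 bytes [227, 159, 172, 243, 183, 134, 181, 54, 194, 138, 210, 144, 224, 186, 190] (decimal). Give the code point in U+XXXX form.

U+0EBE

Offset 0: leading byte 0xE3 = 11100011 → 3-byte char #1 = E3 9F AC.
Offset 3: leading byte 0xF3 = 11110011 → 4-byte char #2 = F3 B7 86 B5.
Offset 7: leading byte 0x36 = 00110110 → 1-byte char #3 = 36.
Offset 8: leading byte 0xC2 = 11000010 → 2-byte char #4 = C2 8A.
Offset 10: leading byte 0xD2 = 11010010 → 2-byte char #5 = D2 90.
Offset 12: leading byte 0xE0 = 11100000 → 3-byte char #6 = E0 BA BE.
Leading byte 0xE0 = 11100000 matches 1110xxxx → 3-byte sequence.
Byte 1: 0xE0 = 11100000, payload 0000 (4 bits).
Byte 2: 0xBA = 10111010 (10xxxxxx ✓), payload 111010.
Byte 3: 0xBE = 10111110 (10xxxxxx ✓), payload 111110.
Concatenate: 0000111010111110 = 0xEBE (16 bits → U+0EBE).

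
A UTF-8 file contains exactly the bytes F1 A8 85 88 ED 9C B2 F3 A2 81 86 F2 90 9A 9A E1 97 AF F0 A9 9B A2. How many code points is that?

Byte at offset 0: 0xF1 = 11110001 → 4-byte char (#1). Advance 4.
Byte at offset 4: 0xED = 11101101 → 3-byte char (#2). Advance 3.
Byte at offset 7: 0xF3 = 11110011 → 4-byte char (#3). Advance 4.
Byte at offset 11: 0xF2 = 11110010 → 4-byte char (#4). Advance 4.
Byte at offset 15: 0xE1 = 11100001 → 3-byte char (#5). Advance 3.
Byte at offset 18: 0xF0 = 11110000 → 4-byte char (#6). Advance 4.
Reached end at offset 22 after 6 code points.

6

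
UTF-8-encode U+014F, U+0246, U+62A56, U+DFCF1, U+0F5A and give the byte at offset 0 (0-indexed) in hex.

U+014F → 2-byte form C5 8F at offsets 0–1.
Offset 0 falls in char 1's range; it's byte 1 of C5 8F = 0xC5.

0xC5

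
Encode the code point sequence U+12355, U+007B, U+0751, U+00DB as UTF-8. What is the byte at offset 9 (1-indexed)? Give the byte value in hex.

0x9B

1-indexed offset 9 is 0-indexed offset 8.
U+12355 → 4-byte form F0 92 8D 95 at offsets 0–3.
U+007B → 1-byte form 7B at offsets 4–4.
U+0751 → 2-byte form DD 91 at offsets 5–6.
U+00DB → 2-byte form C3 9B at offsets 7–8.
Offset 8 falls in char 4's range; it's byte 2 of C3 9B = 0x9B.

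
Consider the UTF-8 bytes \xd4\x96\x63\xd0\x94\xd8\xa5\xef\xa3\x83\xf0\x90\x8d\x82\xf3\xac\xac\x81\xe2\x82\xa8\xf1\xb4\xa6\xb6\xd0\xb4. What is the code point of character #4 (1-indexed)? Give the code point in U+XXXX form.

Offset 0: leading byte 0xD4 = 11010100 → 2-byte char #1 = D4 96.
Offset 2: leading byte 0x63 = 01100011 → 1-byte char #2 = 63.
Offset 3: leading byte 0xD0 = 11010000 → 2-byte char #3 = D0 94.
Offset 5: leading byte 0xD8 = 11011000 → 2-byte char #4 = D8 A5.
Leading byte 0xD8 = 11011000 matches 110xxxxx → 2-byte sequence.
Byte 1: 0xD8 = 11011000, payload 11000 (5 bits).
Byte 2: 0xA5 = 10100101 (10xxxxxx ✓), payload 100101.
Concatenate: 11000100101 = 0x625 (11 bits → U+0625).

U+0625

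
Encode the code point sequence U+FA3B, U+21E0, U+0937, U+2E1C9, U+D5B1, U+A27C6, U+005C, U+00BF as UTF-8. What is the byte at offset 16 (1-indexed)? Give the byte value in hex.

0xB1

1-indexed offset 16 is 0-indexed offset 15.
U+FA3B → 3-byte form EF A8 BB at offsets 0–2.
U+21E0 → 3-byte form E2 87 A0 at offsets 3–5.
U+0937 → 3-byte form E0 A4 B7 at offsets 6–8.
U+2E1C9 → 4-byte form F0 AE 87 89 at offsets 9–12.
U+D5B1 → 3-byte form ED 96 B1 at offsets 13–15.
Offset 15 falls in char 5's range; it's byte 3 of ED 96 B1 = 0xB1.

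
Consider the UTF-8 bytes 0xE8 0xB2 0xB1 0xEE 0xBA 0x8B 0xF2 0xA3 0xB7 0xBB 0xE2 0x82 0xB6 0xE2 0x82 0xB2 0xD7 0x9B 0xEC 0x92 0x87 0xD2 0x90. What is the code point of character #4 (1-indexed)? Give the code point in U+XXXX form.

U+20B6

Offset 0: leading byte 0xE8 = 11101000 → 3-byte char #1 = E8 B2 B1.
Offset 3: leading byte 0xEE = 11101110 → 3-byte char #2 = EE BA 8B.
Offset 6: leading byte 0xF2 = 11110010 → 4-byte char #3 = F2 A3 B7 BB.
Offset 10: leading byte 0xE2 = 11100010 → 3-byte char #4 = E2 82 B6.
Leading byte 0xE2 = 11100010 matches 1110xxxx → 3-byte sequence.
Byte 1: 0xE2 = 11100010, payload 0010 (4 bits).
Byte 2: 0x82 = 10000010 (10xxxxxx ✓), payload 000010.
Byte 3: 0xB6 = 10110110 (10xxxxxx ✓), payload 110110.
Concatenate: 0010000010110110 = 0x20B6 (16 bits → U+20B6).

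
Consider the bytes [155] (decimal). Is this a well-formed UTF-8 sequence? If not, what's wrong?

invalid (continuation byte with no leading byte)

Byte 0x9B = 10011011 has the form 10xxxxxx — a continuation byte — but there is no preceding leading byte.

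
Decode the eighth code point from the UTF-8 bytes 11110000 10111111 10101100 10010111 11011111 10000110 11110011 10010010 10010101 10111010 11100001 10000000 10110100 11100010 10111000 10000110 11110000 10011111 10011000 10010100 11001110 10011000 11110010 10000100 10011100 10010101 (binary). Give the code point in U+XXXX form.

Offset 0: leading byte 0xF0 = 11110000 → 4-byte char #1 = F0 BF AC 97.
Offset 4: leading byte 0xDF = 11011111 → 2-byte char #2 = DF 86.
Offset 6: leading byte 0xF3 = 11110011 → 4-byte char #3 = F3 92 95 BA.
Offset 10: leading byte 0xE1 = 11100001 → 3-byte char #4 = E1 80 B4.
Offset 13: leading byte 0xE2 = 11100010 → 3-byte char #5 = E2 B8 86.
Offset 16: leading byte 0xF0 = 11110000 → 4-byte char #6 = F0 9F 98 94.
Offset 20: leading byte 0xCE = 11001110 → 2-byte char #7 = CE 98.
Offset 22: leading byte 0xF2 = 11110010 → 4-byte char #8 = F2 84 9C 95.
Leading byte 0xF2 = 11110010 matches 11110xxx → 4-byte sequence.
Byte 1: 0xF2 = 11110010, payload 010 (3 bits).
Byte 2: 0x84 = 10000100 (10xxxxxx ✓), payload 000100.
Byte 3: 0x9C = 10011100 (10xxxxxx ✓), payload 011100.
Byte 4: 0x95 = 10010101 (10xxxxxx ✓), payload 010101.
Concatenate: 010000100011100010101 = 0x84715 (21 bits → U+84715).

U+84715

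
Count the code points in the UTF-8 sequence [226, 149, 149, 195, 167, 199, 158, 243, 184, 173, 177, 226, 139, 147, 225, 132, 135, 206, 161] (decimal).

Byte at offset 0: 0xE2 = 11100010 → 3-byte char (#1). Advance 3.
Byte at offset 3: 0xC3 = 11000011 → 2-byte char (#2). Advance 2.
Byte at offset 5: 0xC7 = 11000111 → 2-byte char (#3). Advance 2.
Byte at offset 7: 0xF3 = 11110011 → 4-byte char (#4). Advance 4.
Byte at offset 11: 0xE2 = 11100010 → 3-byte char (#5). Advance 3.
Byte at offset 14: 0xE1 = 11100001 → 3-byte char (#6). Advance 3.
Byte at offset 17: 0xCE = 11001110 → 2-byte char (#7). Advance 2.
Reached end at offset 19 after 7 code points.

7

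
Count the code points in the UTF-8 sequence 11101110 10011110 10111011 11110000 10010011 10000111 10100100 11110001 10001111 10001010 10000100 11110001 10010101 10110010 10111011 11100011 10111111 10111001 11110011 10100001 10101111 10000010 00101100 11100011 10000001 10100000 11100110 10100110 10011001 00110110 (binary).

10

Byte at offset 0: 0xEE = 11101110 → 3-byte char (#1). Advance 3.
Byte at offset 3: 0xF0 = 11110000 → 4-byte char (#2). Advance 4.
Byte at offset 7: 0xF1 = 11110001 → 4-byte char (#3). Advance 4.
Byte at offset 11: 0xF1 = 11110001 → 4-byte char (#4). Advance 4.
Byte at offset 15: 0xE3 = 11100011 → 3-byte char (#5). Advance 3.
Byte at offset 18: 0xF3 = 11110011 → 4-byte char (#6). Advance 4.
Byte at offset 22: 0x2C = 00101100 → 1-byte char (#7). Advance 1.
Byte at offset 23: 0xE3 = 11100011 → 3-byte char (#8). Advance 3.
Byte at offset 26: 0xE6 = 11100110 → 3-byte char (#9). Advance 3.
Byte at offset 29: 0x36 = 00110110 → 1-byte char (#10). Advance 1.
Reached end at offset 30 after 10 code points.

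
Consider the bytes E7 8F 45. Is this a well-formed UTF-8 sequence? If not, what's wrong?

invalid (non-continuation byte where continuation expected)

Leading byte 0xE7 = 11100111 → 3-byte form.
Byte 3 is 0x45 = 01000101, which is not 10xxxxxx — expected a continuation byte.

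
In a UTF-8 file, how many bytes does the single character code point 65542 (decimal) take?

4

U+10006 = 0x10006. UTF-8 uses 1 byte below 0x80, 2 below 0x800, 3 below 0x10000, 4 up to 0x10FFFF. 0x10006 is in U+10000–U+10FFFF → 4 bytes.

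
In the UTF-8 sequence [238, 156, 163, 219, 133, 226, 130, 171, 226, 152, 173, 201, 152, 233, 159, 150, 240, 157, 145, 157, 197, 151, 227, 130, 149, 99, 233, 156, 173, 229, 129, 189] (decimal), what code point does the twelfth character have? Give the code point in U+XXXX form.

U+507D

Offset 0: leading byte 0xEE = 11101110 → 3-byte char #1 = EE 9C A3.
Offset 3: leading byte 0xDB = 11011011 → 2-byte char #2 = DB 85.
Offset 5: leading byte 0xE2 = 11100010 → 3-byte char #3 = E2 82 AB.
Offset 8: leading byte 0xE2 = 11100010 → 3-byte char #4 = E2 98 AD.
Offset 11: leading byte 0xC9 = 11001001 → 2-byte char #5 = C9 98.
Offset 13: leading byte 0xE9 = 11101001 → 3-byte char #6 = E9 9F 96.
Offset 16: leading byte 0xF0 = 11110000 → 4-byte char #7 = F0 9D 91 9D.
Offset 20: leading byte 0xC5 = 11000101 → 2-byte char #8 = C5 97.
Offset 22: leading byte 0xE3 = 11100011 → 3-byte char #9 = E3 82 95.
Offset 25: leading byte 0x63 = 01100011 → 1-byte char #10 = 63.
Offset 26: leading byte 0xE9 = 11101001 → 3-byte char #11 = E9 9C AD.
Offset 29: leading byte 0xE5 = 11100101 → 3-byte char #12 = E5 81 BD.
Leading byte 0xE5 = 11100101 matches 1110xxxx → 3-byte sequence.
Byte 1: 0xE5 = 11100101, payload 0101 (4 bits).
Byte 2: 0x81 = 10000001 (10xxxxxx ✓), payload 000001.
Byte 3: 0xBD = 10111101 (10xxxxxx ✓), payload 111101.
Concatenate: 0101000001111101 = 0x507D (16 bits → U+507D).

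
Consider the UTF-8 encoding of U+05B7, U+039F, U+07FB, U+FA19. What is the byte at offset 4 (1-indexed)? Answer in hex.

0x9F

1-indexed offset 4 is 0-indexed offset 3.
U+05B7 → 2-byte form D6 B7 at offsets 0–1.
U+039F → 2-byte form CE 9F at offsets 2–3.
Offset 3 falls in char 2's range; it's byte 2 of CE 9F = 0x9F.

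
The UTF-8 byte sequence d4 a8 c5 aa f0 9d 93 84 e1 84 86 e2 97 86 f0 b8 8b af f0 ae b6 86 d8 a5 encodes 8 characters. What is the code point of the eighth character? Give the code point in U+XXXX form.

Offset 0: leading byte 0xD4 = 11010100 → 2-byte char #1 = D4 A8.
Offset 2: leading byte 0xC5 = 11000101 → 2-byte char #2 = C5 AA.
Offset 4: leading byte 0xF0 = 11110000 → 4-byte char #3 = F0 9D 93 84.
Offset 8: leading byte 0xE1 = 11100001 → 3-byte char #4 = E1 84 86.
Offset 11: leading byte 0xE2 = 11100010 → 3-byte char #5 = E2 97 86.
Offset 14: leading byte 0xF0 = 11110000 → 4-byte char #6 = F0 B8 8B AF.
Offset 18: leading byte 0xF0 = 11110000 → 4-byte char #7 = F0 AE B6 86.
Offset 22: leading byte 0xD8 = 11011000 → 2-byte char #8 = D8 A5.
Leading byte 0xD8 = 11011000 matches 110xxxxx → 2-byte sequence.
Byte 1: 0xD8 = 11011000, payload 11000 (5 bits).
Byte 2: 0xA5 = 10100101 (10xxxxxx ✓), payload 100101.
Concatenate: 11000100101 = 0x625 (11 bits → U+0625).

U+0625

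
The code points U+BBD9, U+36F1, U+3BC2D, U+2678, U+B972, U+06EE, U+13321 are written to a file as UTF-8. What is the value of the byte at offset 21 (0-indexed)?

U+BBD9 → 3-byte form EB AF 99 at offsets 0–2.
U+36F1 → 3-byte form E3 9B B1 at offsets 3–5.
U+3BC2D → 4-byte form F0 BB B0 AD at offsets 6–9.
U+2678 → 3-byte form E2 99 B8 at offsets 10–12.
U+B972 → 3-byte form EB A5 B2 at offsets 13–15.
U+06EE → 2-byte form DB AE at offsets 16–17.
U+13321 → 4-byte form F0 93 8C A1 at offsets 18–21.
Offset 21 falls in char 7's range; it's byte 4 of F0 93 8C A1 = 0xA1.

0xA1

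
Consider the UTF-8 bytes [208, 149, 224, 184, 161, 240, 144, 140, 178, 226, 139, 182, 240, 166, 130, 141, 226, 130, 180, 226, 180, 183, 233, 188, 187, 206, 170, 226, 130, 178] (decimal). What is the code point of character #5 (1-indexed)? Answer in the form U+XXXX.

Offset 0: leading byte 0xD0 = 11010000 → 2-byte char #1 = D0 95.
Offset 2: leading byte 0xE0 = 11100000 → 3-byte char #2 = E0 B8 A1.
Offset 5: leading byte 0xF0 = 11110000 → 4-byte char #3 = F0 90 8C B2.
Offset 9: leading byte 0xE2 = 11100010 → 3-byte char #4 = E2 8B B6.
Offset 12: leading byte 0xF0 = 11110000 → 4-byte char #5 = F0 A6 82 8D.
Leading byte 0xF0 = 11110000 matches 11110xxx → 4-byte sequence.
Byte 1: 0xF0 = 11110000, payload 000 (3 bits).
Byte 2: 0xA6 = 10100110 (10xxxxxx ✓), payload 100110.
Byte 3: 0x82 = 10000010 (10xxxxxx ✓), payload 000010.
Byte 4: 0x8D = 10001101 (10xxxxxx ✓), payload 001101.
Concatenate: 000100110000010001101 = 0x2608D (21 bits → U+2608D).

U+2608D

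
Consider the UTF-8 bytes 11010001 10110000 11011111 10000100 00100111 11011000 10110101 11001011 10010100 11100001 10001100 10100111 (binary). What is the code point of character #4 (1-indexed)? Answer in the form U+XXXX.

Offset 0: leading byte 0xD1 = 11010001 → 2-byte char #1 = D1 B0.
Offset 2: leading byte 0xDF = 11011111 → 2-byte char #2 = DF 84.
Offset 4: leading byte 0x27 = 00100111 → 1-byte char #3 = 27.
Offset 5: leading byte 0xD8 = 11011000 → 2-byte char #4 = D8 B5.
Leading byte 0xD8 = 11011000 matches 110xxxxx → 2-byte sequence.
Byte 1: 0xD8 = 11011000, payload 11000 (5 bits).
Byte 2: 0xB5 = 10110101 (10xxxxxx ✓), payload 110101.
Concatenate: 11000110101 = 0x635 (11 bits → U+0635).

U+0635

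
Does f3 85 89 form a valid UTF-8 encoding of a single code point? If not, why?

invalid (sequence truncated)

Leading byte 0xF3 = 11110011 → 4-byte form, but only 3 bytes are present.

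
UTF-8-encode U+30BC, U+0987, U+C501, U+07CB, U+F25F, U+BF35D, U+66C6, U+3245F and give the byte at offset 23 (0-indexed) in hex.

0x91

U+30BC → 3-byte form E3 82 BC at offsets 0–2.
U+0987 → 3-byte form E0 A6 87 at offsets 3–5.
U+C501 → 3-byte form EC 94 81 at offsets 6–8.
U+07CB → 2-byte form DF 8B at offsets 9–10.
U+F25F → 3-byte form EF 89 9F at offsets 11–13.
U+BF35D → 4-byte form F2 BF 8D 9D at offsets 14–17.
U+66C6 → 3-byte form E6 9B 86 at offsets 18–20.
U+3245F → 4-byte form F0 B2 91 9F at offsets 21–24.
Offset 23 falls in char 8's range; it's byte 3 of F0 B2 91 9F = 0x91.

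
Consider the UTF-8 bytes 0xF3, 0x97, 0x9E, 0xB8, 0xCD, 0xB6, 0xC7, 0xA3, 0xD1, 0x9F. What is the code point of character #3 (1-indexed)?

Offset 0: leading byte 0xF3 = 11110011 → 4-byte char #1 = F3 97 9E B8.
Offset 4: leading byte 0xCD = 11001101 → 2-byte char #2 = CD B6.
Offset 6: leading byte 0xC7 = 11000111 → 2-byte char #3 = C7 A3.
Leading byte 0xC7 = 11000111 matches 110xxxxx → 2-byte sequence.
Byte 1: 0xC7 = 11000111, payload 00111 (5 bits).
Byte 2: 0xA3 = 10100011 (10xxxxxx ✓), payload 100011.
Concatenate: 00111100011 = 0x1E3 (11 bits → U+01E3).

U+01E3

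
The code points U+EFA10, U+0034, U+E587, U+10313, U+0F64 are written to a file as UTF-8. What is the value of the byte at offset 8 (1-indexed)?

0x87

1-indexed offset 8 is 0-indexed offset 7.
U+EFA10 → 4-byte form F3 AF A8 90 at offsets 0–3.
U+0034 → 1-byte form 34 at offsets 4–4.
U+E587 → 3-byte form EE 96 87 at offsets 5–7.
Offset 7 falls in char 3's range; it's byte 3 of EE 96 87 = 0x87.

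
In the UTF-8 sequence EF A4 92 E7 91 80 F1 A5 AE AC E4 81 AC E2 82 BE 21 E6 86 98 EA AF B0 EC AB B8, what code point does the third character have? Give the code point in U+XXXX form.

Offset 0: leading byte 0xEF = 11101111 → 3-byte char #1 = EF A4 92.
Offset 3: leading byte 0xE7 = 11100111 → 3-byte char #2 = E7 91 80.
Offset 6: leading byte 0xF1 = 11110001 → 4-byte char #3 = F1 A5 AE AC.
Leading byte 0xF1 = 11110001 matches 11110xxx → 4-byte sequence.
Byte 1: 0xF1 = 11110001, payload 001 (3 bits).
Byte 2: 0xA5 = 10100101 (10xxxxxx ✓), payload 100101.
Byte 3: 0xAE = 10101110 (10xxxxxx ✓), payload 101110.
Byte 4: 0xAC = 10101100 (10xxxxxx ✓), payload 101100.
Concatenate: 001100101101110101100 = 0x65BAC (21 bits → U+65BAC).

U+65BAC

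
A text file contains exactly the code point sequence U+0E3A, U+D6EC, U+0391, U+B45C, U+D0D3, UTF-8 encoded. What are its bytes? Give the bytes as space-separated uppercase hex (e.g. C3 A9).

U+0E3A: 3-byte form → E0 B8 BA.
U+D6EC: 3-byte form → ED 9B AC.
U+0391: 2-byte form → CE 91.
U+B45C: 3-byte form → EB 91 9C.
U+D0D3: 3-byte form → ED 83 93.
Concatenated (14 bytes): E0 B8 BA ED 9B AC CE 91 EB 91 9C ED 83 93.

E0 B8 BA ED 9B AC CE 91 EB 91 9C ED 83 93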